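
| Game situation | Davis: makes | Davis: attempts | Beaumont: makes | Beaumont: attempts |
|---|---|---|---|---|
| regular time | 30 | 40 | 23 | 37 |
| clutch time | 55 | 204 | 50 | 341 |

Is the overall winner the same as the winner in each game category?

Yes

Regular time: Davis 30/40 = 75.0%, Beaumont 23/37 = 62.2% → Davis
Clutch time: Davis 55/204 = 27.0%, Beaumont 50/341 = 14.7% → Davis
Overall: Davis 85/244 = 34.8%, Beaumont 73/378 = 19.3% → Davis
Davis wins overall and in every game group — no reversal.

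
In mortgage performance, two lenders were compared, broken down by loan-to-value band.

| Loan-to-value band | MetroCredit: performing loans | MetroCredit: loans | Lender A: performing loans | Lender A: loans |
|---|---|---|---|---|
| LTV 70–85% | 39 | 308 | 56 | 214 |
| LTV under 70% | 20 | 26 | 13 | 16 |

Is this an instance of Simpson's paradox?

LTV 70–85%: MetroCredit 39/308 = 12.7%, Lender A 56/214 = 26.2% → Lender A
LTV under 70%: MetroCredit 20/26 = 76.9%, Lender A 13/16 = 81.2% → Lender A
Overall: MetroCredit 59/334 = 17.7%, Lender A 69/230 = 30.0% → Lender A
Lender A wins overall and in every loan-to-value group — no reversal.

No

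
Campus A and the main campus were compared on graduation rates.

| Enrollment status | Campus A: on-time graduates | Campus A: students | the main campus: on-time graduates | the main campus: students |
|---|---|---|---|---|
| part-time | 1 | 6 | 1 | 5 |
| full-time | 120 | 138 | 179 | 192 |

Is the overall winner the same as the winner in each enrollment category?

Yes

Part-time: Campus A 1/6 = 16.7%, the main campus 1/5 = 20.0% → the main campus
Full-time: Campus A 120/138 = 87.0%, the main campus 179/192 = 93.2% → the main campus
Overall: Campus A 121/144 = 84.0%, the main campus 180/197 = 91.4% → the main campus
The main campus wins overall and in every enrollment group — no reversal.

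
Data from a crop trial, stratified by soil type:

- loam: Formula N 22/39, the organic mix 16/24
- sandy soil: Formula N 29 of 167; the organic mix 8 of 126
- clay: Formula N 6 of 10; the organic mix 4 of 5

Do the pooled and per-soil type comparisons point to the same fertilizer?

Loam: Formula N 22/39 = 56.4%, the organic mix 16/24 = 66.7% → the organic mix
Sandy soil: Formula N 29/167 = 17.4%, the organic mix 8/126 = 6.3% → Formula N
Clay: Formula N 6/10 = 60.0%, the organic mix 4/5 = 80.0% → the organic mix
Overall: Formula N 57/216 = 26.4%, the organic mix 28/155 = 18.1% → Formula N
Neither sweeps: Formula N wins 1 of 3 groups, the organic mix wins 2. Formula N wins overall but not every group — no Simpson reversal.

No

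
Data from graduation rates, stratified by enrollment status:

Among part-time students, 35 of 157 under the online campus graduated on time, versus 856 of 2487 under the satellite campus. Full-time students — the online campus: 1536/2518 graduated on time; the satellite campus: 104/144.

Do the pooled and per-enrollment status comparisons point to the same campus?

No

Part-time: the online campus 35/157 = 22.3%, the satellite campus 856/2487 = 34.4% → the satellite campus
Full-time: the online campus 1536/2518 = 61.0%, the satellite campus 104/144 = 72.2% → the satellite campus
Overall: the online campus 1571/2675 = 58.7%, the satellite campus 960/2631 = 36.5% → the online campus
The satellite campus wins each enrollment group but the online campus wins overall — the comparison reverses. The satellite campus's students skew toward part-time, which has a lower base rate.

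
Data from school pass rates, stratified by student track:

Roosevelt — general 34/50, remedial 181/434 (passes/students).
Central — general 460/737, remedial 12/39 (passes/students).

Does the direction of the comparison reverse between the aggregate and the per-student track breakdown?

Yes

General: Roosevelt 34/50 = 68.0%, Central 460/737 = 62.4% → Roosevelt
Remedial: Roosevelt 181/434 = 41.7%, Central 12/39 = 30.8% → Roosevelt
Overall: Roosevelt 215/484 = 44.4%, Central 472/776 = 60.8% → Central
Roosevelt wins each student group but Central wins overall — the comparison reverses. Roosevelt's students skew toward remedial, which has a lower base rate.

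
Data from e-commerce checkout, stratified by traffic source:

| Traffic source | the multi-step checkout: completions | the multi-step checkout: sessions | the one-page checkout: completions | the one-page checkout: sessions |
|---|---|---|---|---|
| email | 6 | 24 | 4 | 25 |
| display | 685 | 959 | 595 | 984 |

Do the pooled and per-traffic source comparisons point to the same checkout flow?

Yes

Email: the multi-step checkout 6/24 = 25.0%, the one-page checkout 4/25 = 16.0% → the multi-step checkout
Display: the multi-step checkout 685/959 = 71.4%, the one-page checkout 595/984 = 60.5% → the multi-step checkout
Overall: the multi-step checkout 691/983 = 70.3%, the one-page checkout 599/1009 = 59.4% → the multi-step checkout
The multi-step checkout wins overall and in every traffic group — no reversal.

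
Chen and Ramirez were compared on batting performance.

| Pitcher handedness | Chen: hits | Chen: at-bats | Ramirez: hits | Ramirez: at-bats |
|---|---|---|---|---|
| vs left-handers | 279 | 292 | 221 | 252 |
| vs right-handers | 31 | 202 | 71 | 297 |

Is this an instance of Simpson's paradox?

No

Vs left-handers: Chen 279/292 = 95.5%, Ramirez 221/252 = 87.7% → Chen
Vs right-handers: Chen 31/202 = 15.3%, Ramirez 71/297 = 23.9% → Ramirez
Overall: Chen 310/494 = 62.8%, Ramirez 292/549 = 53.2% → Chen
Neither sweeps: Chen wins 1 of 2 groups, Ramirez wins 1. Chen wins overall but not every group — no Simpson reversal.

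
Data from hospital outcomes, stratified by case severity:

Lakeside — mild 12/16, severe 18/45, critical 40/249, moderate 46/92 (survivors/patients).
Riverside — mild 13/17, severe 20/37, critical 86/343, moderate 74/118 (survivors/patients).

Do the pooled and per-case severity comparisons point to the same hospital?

Mild: Lakeside 12/16 = 75.0%, Riverside 13/17 = 76.5% → Riverside
Severe: Lakeside 18/45 = 40.0%, Riverside 20/37 = 54.1% → Riverside
Critical: Lakeside 40/249 = 16.1%, Riverside 86/343 = 25.1% → Riverside
Moderate: Lakeside 46/92 = 50.0%, Riverside 74/118 = 62.7% → Riverside
Overall: Lakeside 116/402 = 28.9%, Riverside 193/515 = 37.5% → Riverside
Riverside wins overall and in every case group — no reversal.

Yes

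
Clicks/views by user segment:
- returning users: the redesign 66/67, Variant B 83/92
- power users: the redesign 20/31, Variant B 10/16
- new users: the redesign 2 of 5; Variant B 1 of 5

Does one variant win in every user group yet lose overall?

Returning users: the redesign 66/67 = 98.5%, Variant B 83/92 = 90.2% → the redesign
Power users: the redesign 20/31 = 64.5%, Variant B 10/16 = 62.5% → the redesign
New users: the redesign 2/5 = 40.0%, Variant B 1/5 = 20.0% → the redesign
Overall: the redesign 88/103 = 85.4%, Variant B 94/113 = 83.2% → the redesign
The redesign wins overall and in every user group — no reversal.

No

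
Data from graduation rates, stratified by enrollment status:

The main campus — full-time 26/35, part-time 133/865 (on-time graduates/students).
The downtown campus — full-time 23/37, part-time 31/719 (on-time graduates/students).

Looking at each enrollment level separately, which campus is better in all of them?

Full-time: the main campus 26/35 = 74.3%, the downtown campus 23/37 = 62.2% → the main campus
Part-time: the main campus 133/865 = 15.4%, the downtown campus 31/719 = 4.3% → the main campus
The main campus has the higher rate in both groups.

the main campus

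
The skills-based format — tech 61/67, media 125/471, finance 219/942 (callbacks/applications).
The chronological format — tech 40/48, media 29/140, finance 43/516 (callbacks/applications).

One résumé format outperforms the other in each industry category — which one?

Tech: the skills-based format 61/67 = 91.0%, the chronological format 40/48 = 83.3% → the skills-based format
Media: the skills-based format 125/471 = 26.5%, the chronological format 29/140 = 20.7% → the skills-based format
Finance: the skills-based format 219/942 = 23.2%, the chronological format 43/516 = 8.3% → the skills-based format
The skills-based format has the higher rate in all 3 groups.

the skills-based format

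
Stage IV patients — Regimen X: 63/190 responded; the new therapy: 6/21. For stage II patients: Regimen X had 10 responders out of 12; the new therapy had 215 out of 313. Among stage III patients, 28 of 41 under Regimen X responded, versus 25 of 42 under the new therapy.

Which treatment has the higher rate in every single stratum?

Stage IV: Regimen X 63/190 = 33.2%, the new therapy 6/21 = 28.6% → Regimen X
Stage II: Regimen X 10/12 = 83.3%, the new therapy 215/313 = 68.7% → Regimen X
Stage III: Regimen X 28/41 = 68.3%, the new therapy 25/42 = 59.5% → Regimen X
Regimen X has the higher rate in all 3 groups.

Regimen X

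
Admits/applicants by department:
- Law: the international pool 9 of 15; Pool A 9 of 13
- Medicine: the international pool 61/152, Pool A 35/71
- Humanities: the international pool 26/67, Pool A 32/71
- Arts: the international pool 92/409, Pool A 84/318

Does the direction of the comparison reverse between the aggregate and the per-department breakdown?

Law: the international pool 9/15 = 60.0%, Pool A 9/13 = 69.2% → Pool A
Medicine: the international pool 61/152 = 40.1%, Pool A 35/71 = 49.3% → Pool A
Humanities: the international pool 26/67 = 38.8%, Pool A 32/71 = 45.1% → Pool A
Arts: the international pool 92/409 = 22.5%, Pool A 84/318 = 26.4% → Pool A
Overall: the international pool 188/643 = 29.2%, Pool A 160/473 = 33.8% → Pool A
Pool A wins overall and in every department group — no reversal.

No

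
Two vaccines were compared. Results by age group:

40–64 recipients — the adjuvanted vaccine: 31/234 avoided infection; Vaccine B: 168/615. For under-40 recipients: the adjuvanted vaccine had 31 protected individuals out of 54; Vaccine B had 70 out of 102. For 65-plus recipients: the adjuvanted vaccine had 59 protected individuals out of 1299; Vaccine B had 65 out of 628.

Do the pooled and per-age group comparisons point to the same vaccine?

Yes

40–64: the adjuvanted vaccine 31/234 = 13.2%, Vaccine B 168/615 = 27.3% → Vaccine B
Under-40: the adjuvanted vaccine 31/54 = 57.4%, Vaccine B 70/102 = 68.6% → Vaccine B
65-plus: the adjuvanted vaccine 59/1299 = 4.5%, Vaccine B 65/628 = 10.4% → Vaccine B
Overall: the adjuvanted vaccine 121/1587 = 7.6%, Vaccine B 303/1345 = 22.5% → Vaccine B
Vaccine B wins overall and in every age group — no reversal.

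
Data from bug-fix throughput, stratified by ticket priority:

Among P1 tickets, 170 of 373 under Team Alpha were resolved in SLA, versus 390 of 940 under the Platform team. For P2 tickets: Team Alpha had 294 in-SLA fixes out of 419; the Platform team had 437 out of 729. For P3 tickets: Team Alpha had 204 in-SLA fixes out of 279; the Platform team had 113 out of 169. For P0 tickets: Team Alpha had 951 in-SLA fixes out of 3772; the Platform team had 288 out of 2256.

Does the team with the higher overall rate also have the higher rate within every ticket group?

Yes

P1: Team Alpha 170/373 = 45.6%, the Platform team 390/940 = 41.5% → Team Alpha
P2: Team Alpha 294/419 = 70.2%, the Platform team 437/729 = 59.9% → Team Alpha
P3: Team Alpha 204/279 = 73.1%, the Platform team 113/169 = 66.9% → Team Alpha
P0: Team Alpha 951/3772 = 25.2%, the Platform team 288/2256 = 12.8% → Team Alpha
Overall: Team Alpha 1619/4843 = 33.4%, the Platform team 1228/4094 = 30.0% → Team Alpha
Team Alpha wins overall and in every ticket group — no reversal.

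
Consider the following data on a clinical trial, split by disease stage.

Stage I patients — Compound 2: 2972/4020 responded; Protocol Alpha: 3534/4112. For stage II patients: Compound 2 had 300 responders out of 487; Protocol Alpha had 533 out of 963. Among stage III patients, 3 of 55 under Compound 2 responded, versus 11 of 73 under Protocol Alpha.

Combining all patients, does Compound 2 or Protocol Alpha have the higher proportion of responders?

Protocol Alpha

Stage I: Compound 2 2972/4020 = 73.9%, Protocol Alpha 3534/4112 = 85.9% → Protocol Alpha
Stage II: Compound 2 300/487 = 61.6%, Protocol Alpha 533/963 = 55.3% → Compound 2
Stage III: Compound 2 3/55 = 5.5%, Protocol Alpha 11/73 = 15.1% → Protocol Alpha
Overall: Compound 2 3275/4562 = 71.8%, Protocol Alpha 4078/5148 = 79.2% → Protocol Alpha
(Neither sweeps every disease group, but Protocol Alpha has the higher pooled rate.)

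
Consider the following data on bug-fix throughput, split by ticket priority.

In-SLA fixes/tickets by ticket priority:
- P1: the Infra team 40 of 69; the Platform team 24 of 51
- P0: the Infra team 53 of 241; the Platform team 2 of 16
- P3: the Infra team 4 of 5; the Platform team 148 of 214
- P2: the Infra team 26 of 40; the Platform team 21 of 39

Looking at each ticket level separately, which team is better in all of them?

the Infra team

P1: the Infra team 40/69 = 58.0%, the Platform team 24/51 = 47.1% → the Infra team
P0: the Infra team 53/241 = 22.0%, the Platform team 2/16 = 12.5% → the Infra team
P3: the Infra team 4/5 = 80.0%, the Platform team 148/214 = 69.2% → the Infra team
P2: the Infra team 26/40 = 65.0%, the Platform team 21/39 = 53.8% → the Infra team
The Infra team has the higher rate in all 4 groups.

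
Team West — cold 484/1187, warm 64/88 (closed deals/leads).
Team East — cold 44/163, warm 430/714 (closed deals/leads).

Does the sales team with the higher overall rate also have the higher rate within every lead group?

Cold: Team West 484/1187 = 40.8%, Team East 44/163 = 27.0% → Team West
Warm: Team West 64/88 = 72.7%, Team East 430/714 = 60.2% → Team West
Overall: Team West 548/1275 = 43.0%, Team East 474/877 = 54.0% → Team East
Team West wins each lead group but Team East wins overall — the comparison reverses. Team West's leads skew toward cold, which has a lower base rate.

No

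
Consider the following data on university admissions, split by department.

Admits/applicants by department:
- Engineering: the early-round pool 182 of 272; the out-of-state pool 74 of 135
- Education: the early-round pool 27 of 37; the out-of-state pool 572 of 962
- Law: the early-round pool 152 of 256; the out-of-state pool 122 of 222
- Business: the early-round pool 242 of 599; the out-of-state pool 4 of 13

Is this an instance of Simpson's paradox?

Yes

Engineering: the early-round pool 182/272 = 66.9%, the out-of-state pool 74/135 = 54.8% → the early-round pool
Education: the early-round pool 27/37 = 73.0%, the out-of-state pool 572/962 = 59.5% → the early-round pool
Law: the early-round pool 152/256 = 59.4%, the out-of-state pool 122/222 = 55.0% → the early-round pool
Business: the early-round pool 242/599 = 40.4%, the out-of-state pool 4/13 = 30.8% → the early-round pool
Overall: the early-round pool 603/1164 = 51.8%, the out-of-state pool 772/1332 = 58.0% → the out-of-state pool
The early-round pool wins each department group but the out-of-state pool wins overall — the comparison reverses. The early-round pool's applicants skew toward Business, which has a lower base rate.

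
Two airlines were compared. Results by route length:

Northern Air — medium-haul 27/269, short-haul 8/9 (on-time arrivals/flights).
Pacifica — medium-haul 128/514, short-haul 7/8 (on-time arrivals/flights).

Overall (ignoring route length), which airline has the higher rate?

Pacifica

Medium-haul: Northern Air 27/269 = 10.0%, Pacifica 128/514 = 24.9% → Pacifica
Short-haul: Northern Air 8/9 = 88.9%, Pacifica 7/8 = 87.5% → Northern Air
Overall: Northern Air 35/278 = 12.6%, Pacifica 135/522 = 25.9% → Pacifica
(Neither sweeps every route group, but Pacifica has the higher pooled rate.)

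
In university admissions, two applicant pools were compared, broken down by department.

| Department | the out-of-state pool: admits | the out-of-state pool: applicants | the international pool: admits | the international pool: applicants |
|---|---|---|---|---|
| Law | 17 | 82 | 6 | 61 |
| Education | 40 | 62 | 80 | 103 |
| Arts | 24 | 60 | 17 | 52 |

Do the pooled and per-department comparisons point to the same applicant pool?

Law: the out-of-state pool 17/82 = 20.7%, the international pool 6/61 = 9.8% → the out-of-state pool
Education: the out-of-state pool 40/62 = 64.5%, the international pool 80/103 = 77.7% → the international pool
Arts: the out-of-state pool 24/60 = 40.0%, the international pool 17/52 = 32.7% → the out-of-state pool
Overall: the out-of-state pool 81/204 = 39.7%, the international pool 103/216 = 47.7% → the international pool
Neither sweeps: the out-of-state pool wins 2 of 3 groups, the international pool wins 1. The international pool wins overall but not every group — no Simpson reversal.

No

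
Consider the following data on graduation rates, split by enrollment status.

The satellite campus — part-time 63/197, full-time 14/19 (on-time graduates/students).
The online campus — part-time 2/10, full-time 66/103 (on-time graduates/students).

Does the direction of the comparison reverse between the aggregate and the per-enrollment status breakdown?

Part-time: the satellite campus 63/197 = 32.0%, the online campus 2/10 = 20.0% → the satellite campus
Full-time: the satellite campus 14/19 = 73.7%, the online campus 66/103 = 64.1% → the satellite campus
Overall: the satellite campus 77/216 = 35.6%, the online campus 68/113 = 60.2% → the online campus
The satellite campus wins each enrollment group but the online campus wins overall — the comparison reverses. The satellite campus's students skew toward part-time, which has a lower base rate.

Yes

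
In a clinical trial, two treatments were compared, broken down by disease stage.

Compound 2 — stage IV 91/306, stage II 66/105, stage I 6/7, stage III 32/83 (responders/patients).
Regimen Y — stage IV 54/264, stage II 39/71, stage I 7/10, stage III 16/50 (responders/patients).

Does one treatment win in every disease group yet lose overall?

No

Stage IV: Compound 2 91/306 = 29.7%, Regimen Y 54/264 = 20.5% → Compound 2
Stage II: Compound 2 66/105 = 62.9%, Regimen Y 39/71 = 54.9% → Compound 2
Stage I: Compound 2 6/7 = 85.7%, Regimen Y 7/10 = 70.0% → Compound 2
Stage III: Compound 2 32/83 = 38.6%, Regimen Y 16/50 = 32.0% → Compound 2
Overall: Compound 2 195/501 = 38.9%, Regimen Y 116/395 = 29.4% → Compound 2
Compound 2 wins overall and in every disease group — no reversal.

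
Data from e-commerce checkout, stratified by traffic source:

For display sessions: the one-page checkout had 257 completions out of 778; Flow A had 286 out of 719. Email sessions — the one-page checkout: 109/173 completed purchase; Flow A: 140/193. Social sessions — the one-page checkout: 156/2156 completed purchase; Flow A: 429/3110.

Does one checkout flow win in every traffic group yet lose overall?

No

Display: the one-page checkout 257/778 = 33.0%, Flow A 286/719 = 39.8% → Flow A
Email: the one-page checkout 109/173 = 63.0%, Flow A 140/193 = 72.5% → Flow A
Social: the one-page checkout 156/2156 = 7.2%, Flow A 429/3110 = 13.8% → Flow A
Overall: the one-page checkout 522/3107 = 16.8%, Flow A 855/4022 = 21.3% → Flow A
Flow A wins overall and in every traffic group — no reversal.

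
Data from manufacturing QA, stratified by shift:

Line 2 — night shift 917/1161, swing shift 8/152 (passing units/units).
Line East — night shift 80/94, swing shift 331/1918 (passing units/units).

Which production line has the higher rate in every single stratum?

Night shift: Line 2 917/1161 = 79.0%, Line East 80/94 = 85.1% → Line East
Swing shift: Line 2 8/152 = 5.3%, Line East 331/1918 = 17.3% → Line East
Line East has the higher rate in both groups.

Line East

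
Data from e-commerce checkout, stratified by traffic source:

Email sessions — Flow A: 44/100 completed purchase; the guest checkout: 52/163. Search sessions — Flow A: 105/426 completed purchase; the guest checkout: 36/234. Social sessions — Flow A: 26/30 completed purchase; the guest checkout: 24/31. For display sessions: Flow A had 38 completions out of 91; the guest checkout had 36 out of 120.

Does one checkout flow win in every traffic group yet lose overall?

No

Email: Flow A 44/100 = 44.0%, the guest checkout 52/163 = 31.9% → Flow A
Search: Flow A 105/426 = 24.6%, the guest checkout 36/234 = 15.4% → Flow A
Social: Flow A 26/30 = 86.7%, the guest checkout 24/31 = 77.4% → Flow A
Display: Flow A 38/91 = 41.8%, the guest checkout 36/120 = 30.0% → Flow A
Overall: Flow A 213/647 = 32.9%, the guest checkout 148/548 = 27.0% → Flow A
Flow A wins overall and in every traffic group — no reversal.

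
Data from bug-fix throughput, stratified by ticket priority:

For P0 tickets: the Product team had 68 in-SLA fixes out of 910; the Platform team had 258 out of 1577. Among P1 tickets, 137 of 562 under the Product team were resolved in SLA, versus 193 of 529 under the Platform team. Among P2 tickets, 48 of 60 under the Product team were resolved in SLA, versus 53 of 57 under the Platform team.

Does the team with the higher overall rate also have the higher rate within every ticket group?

P0: the Product team 68/910 = 7.5%, the Platform team 258/1577 = 16.4% → the Platform team
P1: the Product team 137/562 = 24.4%, the Platform team 193/529 = 36.5% → the Platform team
P2: the Product team 48/60 = 80.0%, the Platform team 53/57 = 93.0% → the Platform team
Overall: the Product team 253/1532 = 16.5%, the Platform team 504/2163 = 23.3% → the Platform team
The Platform team wins overall and in every ticket group — no reversal.

Yes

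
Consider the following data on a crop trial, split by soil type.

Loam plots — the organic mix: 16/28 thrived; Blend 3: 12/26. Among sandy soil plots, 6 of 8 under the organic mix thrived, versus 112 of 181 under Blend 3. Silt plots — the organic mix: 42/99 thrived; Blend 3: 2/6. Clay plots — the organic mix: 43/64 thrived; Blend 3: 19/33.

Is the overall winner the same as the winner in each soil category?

No

Loam: the organic mix 16/28 = 57.1%, Blend 3 12/26 = 46.2% → the organic mix
Sandy soil: the organic mix 6/8 = 75.0%, Blend 3 112/181 = 61.9% → the organic mix
Silt: the organic mix 42/99 = 42.4%, Blend 3 2/6 = 33.3% → the organic mix
Clay: the organic mix 43/64 = 67.2%, Blend 3 19/33 = 57.6% → the organic mix
Overall: the organic mix 107/199 = 53.8%, Blend 3 145/246 = 58.9% → Blend 3
The organic mix wins each soil group but Blend 3 wins overall — the comparison reverses. The organic mix's plots skew toward silt, which has a lower base rate.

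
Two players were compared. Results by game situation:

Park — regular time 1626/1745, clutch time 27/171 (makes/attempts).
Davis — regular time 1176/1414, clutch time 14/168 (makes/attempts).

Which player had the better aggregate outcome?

Regular time: Park 1626/1745 = 93.2%, Davis 1176/1414 = 83.2% → Park
Clutch time: Park 27/171 = 15.8%, Davis 14/168 = 8.3% → Park
Overall: Park 1653/1916 = 86.3%, Davis 1190/1582 = 75.2% → Park

Park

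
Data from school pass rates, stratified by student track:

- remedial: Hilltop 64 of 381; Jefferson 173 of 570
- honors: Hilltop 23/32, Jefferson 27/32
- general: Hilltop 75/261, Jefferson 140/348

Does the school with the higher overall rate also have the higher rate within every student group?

Remedial: Hilltop 64/381 = 16.8%, Jefferson 173/570 = 30.4% → Jefferson
Honors: Hilltop 23/32 = 71.9%, Jefferson 27/32 = 84.4% → Jefferson
General: Hilltop 75/261 = 28.7%, Jefferson 140/348 = 40.2% → Jefferson
Overall: Hilltop 162/674 = 24.0%, Jefferson 340/950 = 35.8% → Jefferson
Jefferson wins overall and in every student group — no reversal.

Yes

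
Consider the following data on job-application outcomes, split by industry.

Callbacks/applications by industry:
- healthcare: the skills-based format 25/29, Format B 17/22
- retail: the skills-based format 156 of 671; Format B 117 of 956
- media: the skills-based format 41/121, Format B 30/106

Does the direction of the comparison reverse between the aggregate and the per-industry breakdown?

Healthcare: the skills-based format 25/29 = 86.2%, Format B 17/22 = 77.3% → the skills-based format
Retail: the skills-based format 156/671 = 23.2%, Format B 117/956 = 12.2% → the skills-based format
Media: the skills-based format 41/121 = 33.9%, Format B 30/106 = 28.3% → the skills-based format
Overall: the skills-based format 222/821 = 27.0%, Format B 164/1084 = 15.1% → the skills-based format
The skills-based format wins overall and in every industry group — no reversal.

No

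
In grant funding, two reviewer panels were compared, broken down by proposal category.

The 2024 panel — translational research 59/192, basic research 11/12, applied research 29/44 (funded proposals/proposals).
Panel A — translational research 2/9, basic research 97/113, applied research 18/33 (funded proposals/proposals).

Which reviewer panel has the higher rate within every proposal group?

Translational research: the 2024 panel 59/192 = 30.7%, Panel A 2/9 = 22.2% → the 2024 panel
Basic research: the 2024 panel 11/12 = 91.7%, Panel A 97/113 = 85.8% → the 2024 panel
Applied research: the 2024 panel 29/44 = 65.9%, Panel A 18/33 = 54.5% → the 2024 panel
The 2024 panel has the higher rate in all 3 groups.

the 2024 panel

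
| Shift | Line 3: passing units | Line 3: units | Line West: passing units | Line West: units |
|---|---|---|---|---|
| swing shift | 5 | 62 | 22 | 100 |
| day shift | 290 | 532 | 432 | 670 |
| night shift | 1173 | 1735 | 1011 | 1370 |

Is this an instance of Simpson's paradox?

No

Swing shift: Line 3 5/62 = 8.1%, Line West 22/100 = 22.0% → Line West
Day shift: Line 3 290/532 = 54.5%, Line West 432/670 = 64.5% → Line West
Night shift: Line 3 1173/1735 = 67.6%, Line West 1011/1370 = 73.8% → Line West
Overall: Line 3 1468/2329 = 63.0%, Line West 1465/2140 = 68.5% → Line West
Line West wins overall and in every shift group — no reversal.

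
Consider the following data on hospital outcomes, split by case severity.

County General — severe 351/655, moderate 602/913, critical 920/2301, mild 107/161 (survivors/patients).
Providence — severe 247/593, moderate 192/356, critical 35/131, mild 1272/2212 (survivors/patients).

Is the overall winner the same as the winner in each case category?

Severe: County General 351/655 = 53.6%, Providence 247/593 = 41.7% → County General
Moderate: County General 602/913 = 65.9%, Providence 192/356 = 53.9% → County General
Critical: County General 920/2301 = 40.0%, Providence 35/131 = 26.7% → County General
Mild: County General 107/161 = 66.5%, Providence 1272/2212 = 57.5% → County General
Overall: County General 1980/4030 = 49.1%, Providence 1746/3292 = 53.0% → Providence
County General wins each case group but Providence wins overall — the comparison reverses. County General's patients skew toward critical, which has a lower base rate.

No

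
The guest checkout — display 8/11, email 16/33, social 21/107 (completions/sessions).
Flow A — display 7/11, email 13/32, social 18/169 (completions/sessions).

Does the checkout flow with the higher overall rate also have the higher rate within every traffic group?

Yes

Display: the guest checkout 8/11 = 72.7%, Flow A 7/11 = 63.6% → the guest checkout
Email: the guest checkout 16/33 = 48.5%, Flow A 13/32 = 40.6% → the guest checkout
Social: the guest checkout 21/107 = 19.6%, Flow A 18/169 = 10.7% → the guest checkout
Overall: the guest checkout 45/151 = 29.8%, Flow A 38/212 = 17.9% → the guest checkout
The guest checkout wins overall and in every traffic group — no reversal.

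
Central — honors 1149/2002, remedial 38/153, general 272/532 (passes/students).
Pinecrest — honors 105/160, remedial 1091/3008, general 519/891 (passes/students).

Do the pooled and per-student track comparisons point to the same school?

Honors: Central 1149/2002 = 57.4%, Pinecrest 105/160 = 65.6% → Pinecrest
Remedial: Central 38/153 = 24.8%, Pinecrest 1091/3008 = 36.3% → Pinecrest
General: Central 272/532 = 51.1%, Pinecrest 519/891 = 58.2% → Pinecrest
Overall: Central 1459/2687 = 54.3%, Pinecrest 1715/4059 = 42.3% → Central
Pinecrest wins each student group but Central wins overall — the comparison reverses. Pinecrest's students skew toward remedial, which has a lower base rate.

No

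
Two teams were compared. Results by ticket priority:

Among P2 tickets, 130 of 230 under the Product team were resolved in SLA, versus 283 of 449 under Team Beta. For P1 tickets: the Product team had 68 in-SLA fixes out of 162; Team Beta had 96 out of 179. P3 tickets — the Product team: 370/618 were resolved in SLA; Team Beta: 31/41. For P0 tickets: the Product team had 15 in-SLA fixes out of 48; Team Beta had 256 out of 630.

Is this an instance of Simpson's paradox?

P2: the Product team 130/230 = 56.5%, Team Beta 283/449 = 63.0% → Team Beta
P1: the Product team 68/162 = 42.0%, Team Beta 96/179 = 53.6% → Team Beta
P3: the Product team 370/618 = 59.9%, Team Beta 31/41 = 75.6% → Team Beta
P0: the Product team 15/48 = 31.2%, Team Beta 256/630 = 40.6% → Team Beta
Overall: the Product team 583/1058 = 55.1%, Team Beta 666/1299 = 51.3% → the Product team
Team Beta wins each ticket group but the Product team wins overall — the comparison reverses. Team Beta's tickets skew toward P0, which has a lower base rate.

Yes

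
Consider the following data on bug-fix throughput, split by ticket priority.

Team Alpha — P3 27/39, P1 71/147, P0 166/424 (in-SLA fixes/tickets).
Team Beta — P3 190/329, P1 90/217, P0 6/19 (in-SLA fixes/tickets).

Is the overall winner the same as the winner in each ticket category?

No

P3: Team Alpha 27/39 = 69.2%, Team Beta 190/329 = 57.8% → Team Alpha
P1: Team Alpha 71/147 = 48.3%, Team Beta 90/217 = 41.5% → Team Alpha
P0: Team Alpha 166/424 = 39.2%, Team Beta 6/19 = 31.6% → Team Alpha
Overall: Team Alpha 264/610 = 43.3%, Team Beta 286/565 = 50.6% → Team Beta
Team Alpha wins each ticket group but Team Beta wins overall — the comparison reverses. Team Alpha's tickets skew toward P0, which has a lower base rate.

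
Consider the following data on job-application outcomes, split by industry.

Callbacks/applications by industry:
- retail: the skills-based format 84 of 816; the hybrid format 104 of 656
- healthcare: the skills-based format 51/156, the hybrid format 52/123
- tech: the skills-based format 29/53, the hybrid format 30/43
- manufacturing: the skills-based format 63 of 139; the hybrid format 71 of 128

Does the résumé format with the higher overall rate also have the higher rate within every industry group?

Yes

Retail: the skills-based format 84/816 = 10.3%, the hybrid format 104/656 = 15.9% → the hybrid format
Healthcare: the skills-based format 51/156 = 32.7%, the hybrid format 52/123 = 42.3% → the hybrid format
Tech: the skills-based format 29/53 = 54.7%, the hybrid format 30/43 = 69.8% → the hybrid format
Manufacturing: the skills-based format 63/139 = 45.3%, the hybrid format 71/128 = 55.5% → the hybrid format
Overall: the skills-based format 227/1164 = 19.5%, the hybrid format 257/950 = 27.1% → the hybrid format
The hybrid format wins overall and in every industry group — no reversal.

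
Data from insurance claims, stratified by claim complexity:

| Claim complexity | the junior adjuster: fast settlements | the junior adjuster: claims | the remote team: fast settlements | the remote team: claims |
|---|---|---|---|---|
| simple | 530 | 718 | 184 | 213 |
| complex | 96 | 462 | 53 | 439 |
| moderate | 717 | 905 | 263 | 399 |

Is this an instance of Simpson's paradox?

Simple: the junior adjuster 530/718 = 73.8%, the remote team 184/213 = 86.4% → the remote team
Complex: the junior adjuster 96/462 = 20.8%, the remote team 53/439 = 12.1% → the junior adjuster
Moderate: the junior adjuster 717/905 = 79.2%, the remote team 263/399 = 65.9% → the junior adjuster
Overall: the junior adjuster 1343/2085 = 64.4%, the remote team 500/1051 = 47.6% → the junior adjuster
Neither sweeps: the junior adjuster wins 2 of 3 groups, the remote team wins 1. The junior adjuster wins overall but not every group — no Simpson reversal.

No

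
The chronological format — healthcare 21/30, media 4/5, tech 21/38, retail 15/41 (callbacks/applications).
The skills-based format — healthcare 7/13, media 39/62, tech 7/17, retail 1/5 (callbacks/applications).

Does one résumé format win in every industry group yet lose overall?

Healthcare: the chronological format 21/30 = 70.0%, the skills-based format 7/13 = 53.8% → the chronological format
Media: the chronological format 4/5 = 80.0%, the skills-based format 39/62 = 62.9% → the chronological format
Tech: the chronological format 21/38 = 55.3%, the skills-based format 7/17 = 41.2% → the chronological format
Retail: the chronological format 15/41 = 36.6%, the skills-based format 1/5 = 20.0% → the chronological format
Overall: the chronological format 61/114 = 53.5%, the skills-based format 54/97 = 55.7% → the skills-based format
The chronological format wins each industry group but the skills-based format wins overall — the comparison reverses. The chronological format's applications skew toward retail, which has a lower base rate.

Yes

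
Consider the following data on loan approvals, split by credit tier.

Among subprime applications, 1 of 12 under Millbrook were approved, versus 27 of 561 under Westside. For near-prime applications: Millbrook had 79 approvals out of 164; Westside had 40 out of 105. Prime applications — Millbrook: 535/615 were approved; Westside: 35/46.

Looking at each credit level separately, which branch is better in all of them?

Millbrook

Subprime: Millbrook 1/12 = 8.3%, Westside 27/561 = 4.8% → Millbrook
Near-prime: Millbrook 79/164 = 48.2%, Westside 40/105 = 38.1% → Millbrook
Prime: Millbrook 535/615 = 87.0%, Westside 35/46 = 76.1% → Millbrook
Millbrook has the higher rate in all 3 groups.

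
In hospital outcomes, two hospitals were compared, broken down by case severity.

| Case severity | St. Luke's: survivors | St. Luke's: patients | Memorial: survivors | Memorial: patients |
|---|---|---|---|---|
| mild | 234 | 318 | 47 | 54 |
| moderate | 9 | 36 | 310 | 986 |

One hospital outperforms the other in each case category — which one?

Memorial

Mild: St. Luke's 234/318 = 73.6%, Memorial 47/54 = 87.0% → Memorial
Moderate: St. Luke's 9/36 = 25.0%, Memorial 310/986 = 31.4% → Memorial
Memorial has the higher rate in both groups.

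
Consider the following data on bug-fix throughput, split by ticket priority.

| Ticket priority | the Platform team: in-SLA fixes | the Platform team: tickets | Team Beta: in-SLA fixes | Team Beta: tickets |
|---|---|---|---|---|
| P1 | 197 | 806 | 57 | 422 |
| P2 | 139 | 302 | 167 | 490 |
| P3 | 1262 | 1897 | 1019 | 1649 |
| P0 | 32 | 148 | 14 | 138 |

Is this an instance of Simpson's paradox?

P1: the Platform team 197/806 = 24.4%, Team Beta 57/422 = 13.5% → the Platform team
P2: the Platform team 139/302 = 46.0%, Team Beta 167/490 = 34.1% → the Platform team
P3: the Platform team 1262/1897 = 66.5%, Team Beta 1019/1649 = 61.8% → the Platform team
P0: the Platform team 32/148 = 21.6%, Team Beta 14/138 = 10.1% → the Platform team
Overall: the Platform team 1630/3153 = 51.7%, Team Beta 1257/2699 = 46.6% → the Platform team
The Platform team wins overall and in every ticket group — no reversal.

No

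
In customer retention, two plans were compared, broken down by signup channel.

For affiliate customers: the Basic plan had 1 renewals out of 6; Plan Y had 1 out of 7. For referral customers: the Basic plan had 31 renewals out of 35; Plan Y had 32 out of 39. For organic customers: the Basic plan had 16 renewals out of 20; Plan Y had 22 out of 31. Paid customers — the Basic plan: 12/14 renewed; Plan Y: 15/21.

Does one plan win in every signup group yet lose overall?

No

Affiliate: the Basic plan 1/6 = 16.7%, Plan Y 1/7 = 14.3% → the Basic plan
Referral: the Basic plan 31/35 = 88.6%, Plan Y 32/39 = 82.1% → the Basic plan
Organic: the Basic plan 16/20 = 80.0%, Plan Y 22/31 = 71.0% → the Basic plan
Paid: the Basic plan 12/14 = 85.7%, Plan Y 15/21 = 71.4% → the Basic plan
Overall: the Basic plan 60/75 = 80.0%, Plan Y 70/98 = 71.4% → the Basic plan
The Basic plan wins overall and in every signup group — no reversal.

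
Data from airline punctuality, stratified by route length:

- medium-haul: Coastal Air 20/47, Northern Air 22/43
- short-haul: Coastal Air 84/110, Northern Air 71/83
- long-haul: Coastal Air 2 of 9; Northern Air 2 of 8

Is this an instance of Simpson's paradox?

Medium-haul: Coastal Air 20/47 = 42.6%, Northern Air 22/43 = 51.2% → Northern Air
Short-haul: Coastal Air 84/110 = 76.4%, Northern Air 71/83 = 85.5% → Northern Air
Long-haul: Coastal Air 2/9 = 22.2%, Northern Air 2/8 = 25.0% → Northern Air
Overall: Coastal Air 106/166 = 63.9%, Northern Air 95/134 = 70.9% → Northern Air
Northern Air wins overall and in every route group — no reversal.

No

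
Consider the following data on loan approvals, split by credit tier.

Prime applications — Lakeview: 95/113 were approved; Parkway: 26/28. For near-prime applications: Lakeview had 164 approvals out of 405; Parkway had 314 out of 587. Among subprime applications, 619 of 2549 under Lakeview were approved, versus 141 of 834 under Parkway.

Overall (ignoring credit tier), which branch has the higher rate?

Parkway

Prime: Lakeview 95/113 = 84.1%, Parkway 26/28 = 92.9% → Parkway
Near-prime: Lakeview 164/405 = 40.5%, Parkway 314/587 = 53.5% → Parkway
Subprime: Lakeview 619/2549 = 24.3%, Parkway 141/834 = 16.9% → Lakeview
Overall: Lakeview 878/3067 = 28.6%, Parkway 481/1449 = 33.2% → Parkway
(Neither sweeps every credit group, but Parkway has the higher pooled rate.)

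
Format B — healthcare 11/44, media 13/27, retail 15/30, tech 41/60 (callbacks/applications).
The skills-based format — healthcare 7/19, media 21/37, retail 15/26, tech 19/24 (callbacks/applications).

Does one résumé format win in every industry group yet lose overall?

No

Healthcare: Format B 11/44 = 25.0%, the skills-based format 7/19 = 36.8% → the skills-based format
Media: Format B 13/27 = 48.1%, the skills-based format 21/37 = 56.8% → the skills-based format
Retail: Format B 15/30 = 50.0%, the skills-based format 15/26 = 57.7% → the skills-based format
Tech: Format B 41/60 = 68.3%, the skills-based format 19/24 = 79.2% → the skills-based format
Overall: Format B 80/161 = 49.7%, the skills-based format 62/106 = 58.5% → the skills-based format
The skills-based format wins overall and in every industry group — no reversal.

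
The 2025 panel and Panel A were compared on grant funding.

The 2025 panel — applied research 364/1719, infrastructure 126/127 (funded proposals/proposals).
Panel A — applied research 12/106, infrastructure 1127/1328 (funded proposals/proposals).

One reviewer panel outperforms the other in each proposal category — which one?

Applied research: the 2025 panel 364/1719 = 21.2%, Panel A 12/106 = 11.3% → the 2025 panel
Infrastructure: the 2025 panel 126/127 = 99.2%, Panel A 1127/1328 = 84.9% → the 2025 panel
The 2025 panel has the higher rate in both groups.

the 2025 panel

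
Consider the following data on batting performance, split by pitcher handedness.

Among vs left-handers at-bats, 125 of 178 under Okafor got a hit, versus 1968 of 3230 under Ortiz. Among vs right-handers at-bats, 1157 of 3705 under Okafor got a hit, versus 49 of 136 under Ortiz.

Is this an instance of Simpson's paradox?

Vs left-handers: Okafor 125/178 = 70.2%, Ortiz 1968/3230 = 60.9% → Okafor
Vs right-handers: Okafor 1157/3705 = 31.2%, Ortiz 49/136 = 36.0% → Ortiz
Overall: Okafor 1282/3883 = 33.0%, Ortiz 2017/3366 = 59.9% → Ortiz
Neither sweeps: Okafor wins 1 of 2 groups, Ortiz wins 1. Ortiz wins overall but not every group — no Simpson reversal.

No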